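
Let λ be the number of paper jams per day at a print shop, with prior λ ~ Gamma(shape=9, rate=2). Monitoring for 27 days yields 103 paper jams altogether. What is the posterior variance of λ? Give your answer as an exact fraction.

Total count 103 over total exposure 27 days.
Conjugate update: add total count to the shape and total exposure to the rate, giving Gamma(112, 29).
Posterior variance = α'/β'² = 112/841.

112/841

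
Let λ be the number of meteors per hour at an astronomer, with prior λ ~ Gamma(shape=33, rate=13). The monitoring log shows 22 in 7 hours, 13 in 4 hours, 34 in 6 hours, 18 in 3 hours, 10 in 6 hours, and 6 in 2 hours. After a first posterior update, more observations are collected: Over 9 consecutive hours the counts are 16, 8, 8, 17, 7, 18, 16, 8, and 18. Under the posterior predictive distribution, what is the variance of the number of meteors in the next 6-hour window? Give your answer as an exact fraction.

21168/625

Total count: 22 + 13 + 34 + 18 + 10 + 6 = 103.
Total exposure: 7 + 4 + 6 + 3 + 6 + 2 = 28 hours.
After the first batch: Gamma(33 + 103, 13 + 28) = Gamma(136, 41).
Total count: 16 + 8 + 8 + 17 + 7 + 18 + 16 + 8 + 18 = 116.
Total exposure: 9 hours.
After the second batch: Gamma(136 + 116, 41 + 9) = Gamma(252, 50).
The posterior predictive for a window of length T is Negative Binomial with variance T·α'·(β'+T)/β'² = 6·252·56/2500 = 21168/625.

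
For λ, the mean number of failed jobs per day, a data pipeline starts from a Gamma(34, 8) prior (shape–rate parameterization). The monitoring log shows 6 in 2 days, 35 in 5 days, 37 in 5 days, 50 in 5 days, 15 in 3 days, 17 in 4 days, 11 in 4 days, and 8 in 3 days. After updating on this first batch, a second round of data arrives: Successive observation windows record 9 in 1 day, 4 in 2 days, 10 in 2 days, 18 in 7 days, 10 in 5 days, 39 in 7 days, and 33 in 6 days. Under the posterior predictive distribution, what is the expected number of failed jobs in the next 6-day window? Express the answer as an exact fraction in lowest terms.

Total count: 6 + 35 + 37 + 50 + 15 + 17 + 11 + 8 = 179.
Total exposure: 2 + 5 + 5 + 5 + 3 + 4 + 4 + 3 = 31 days.
After the first batch: Gamma(34 + 179, 8 + 31) = Gamma(213, 39).
Total count: 9 + 4 + 10 + 18 + 10 + 39 + 33 = 123.
Total exposure: 1 + 2 + 2 + 7 + 5 + 7 + 6 = 30 days.
After the second batch: Gamma(213 + 123, 39 + 30) = Gamma(336, 69).
Predictive mean over a 6-day window = T·E[λ|data] = 6·336/69 = 672/23.

672/23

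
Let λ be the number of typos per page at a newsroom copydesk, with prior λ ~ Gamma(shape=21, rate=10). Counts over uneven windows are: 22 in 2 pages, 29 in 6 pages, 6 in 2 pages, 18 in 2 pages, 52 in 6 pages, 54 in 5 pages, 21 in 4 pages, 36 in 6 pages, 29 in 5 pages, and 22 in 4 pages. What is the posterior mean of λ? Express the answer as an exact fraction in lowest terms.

Total count: 22 + 29 + 6 + 18 + 52 + 54 + 21 + 36 + 29 + 22 = 289.
Total exposure: 2 + 6 + 2 + 2 + 6 + 5 + 4 + 6 + 5 + 4 = 42 pages.
The Gamma prior is conjugate for the Poisson rate, so λ | data ~ Gamma(21+289, 10+42) = Gamma(310, 52).
Posterior mean = α'/β' = 310/52 = 155/26.

155/26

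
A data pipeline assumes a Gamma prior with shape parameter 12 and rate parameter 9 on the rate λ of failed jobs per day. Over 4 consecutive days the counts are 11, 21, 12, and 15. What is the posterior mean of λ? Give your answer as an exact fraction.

71/13

Total count: 11 + 21 + 12 + 15 = 59.
Total exposure: 4 days.
Gamma(α, β) with Poisson data over total exposure Σt gives posterior Gamma(α+Σx, β+Σt) = Gamma(71, 13).
Posterior mean = α'/β' = 71/13.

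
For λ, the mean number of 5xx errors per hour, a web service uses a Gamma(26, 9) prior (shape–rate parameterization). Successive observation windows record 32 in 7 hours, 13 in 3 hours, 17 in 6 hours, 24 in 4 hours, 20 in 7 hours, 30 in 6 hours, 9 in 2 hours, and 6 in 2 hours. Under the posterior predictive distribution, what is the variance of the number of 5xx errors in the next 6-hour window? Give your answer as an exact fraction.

Total count: 32 + 13 + 17 + 24 + 20 + 30 + 9 + 6 = 151.
Total exposure: 7 + 3 + 6 + 4 + 7 + 6 + 2 + 2 = 37 hours.
Conjugate update: add total count to the shape and total exposure to the rate, giving Gamma(177, 46).
The posterior predictive for a window of length T is Negative Binomial with variance T·α'·(β'+T)/β'² = 6·177·52/2116 = 13806/529.

13806/529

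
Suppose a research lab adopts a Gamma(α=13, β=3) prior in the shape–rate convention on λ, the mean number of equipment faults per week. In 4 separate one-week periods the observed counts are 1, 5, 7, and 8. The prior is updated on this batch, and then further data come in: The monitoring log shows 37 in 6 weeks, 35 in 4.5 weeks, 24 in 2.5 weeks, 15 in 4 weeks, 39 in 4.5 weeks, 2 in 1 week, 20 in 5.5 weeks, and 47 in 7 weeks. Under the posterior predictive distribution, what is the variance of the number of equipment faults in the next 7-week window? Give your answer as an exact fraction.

1771/36

Total count: 1 + 5 + 7 + 8 = 21.
Total exposure: 4 weeks.
After the first batch: Gamma(13 + 21, 3 + 4) = Gamma(34, 7).
Total count: 37 + 35 + 24 + 15 + 39 + 2 + 20 + 47 = 219.
Total exposure: 6 + 4.5 + 2.5 + 4 + 4.5 + 1 + 5.5 + 7 = 35 weeks.
After the second batch: Gamma(34 + 219, 7 + 35) = Gamma(253, 42).
The posterior predictive for a window of length T is Negative Binomial with variance T·α'·(β'+T)/β'² = 7·253·49/1764 = 1771/36.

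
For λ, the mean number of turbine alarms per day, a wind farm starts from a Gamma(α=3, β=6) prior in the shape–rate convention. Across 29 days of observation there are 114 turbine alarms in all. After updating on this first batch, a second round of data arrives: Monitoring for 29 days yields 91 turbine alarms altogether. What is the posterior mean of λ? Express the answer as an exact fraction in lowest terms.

13/4

Total count 114 over total exposure 29 days.
After the first batch: Gamma(3 + 114, 6 + 29) = Gamma(117, 35).
Total count 91 over total exposure 29 days.
After the second batch: Gamma(117 + 91, 35 + 29) = Gamma(208, 64).
Posterior mean = α'/β' = 208/64 = 13/4.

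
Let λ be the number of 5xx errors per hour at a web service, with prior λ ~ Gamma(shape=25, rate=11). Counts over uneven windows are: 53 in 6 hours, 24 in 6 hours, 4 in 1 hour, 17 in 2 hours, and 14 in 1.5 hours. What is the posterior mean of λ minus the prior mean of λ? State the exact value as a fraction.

149/55

Total count: 53 + 24 + 4 + 17 + 14 = 112.
Total exposure: 6 + 6 + 1 + 2 + 1.5 = 16.5 hours.
By Gamma–Poisson conjugacy, the posterior is Gamma(α + Σx, β + Σt) = Gamma(25 + 112, 11 + 16.5) = Gamma(137, 55/2).
Posterior mean = 137/(55/2) = 274/55; prior mean = 25/11 = 25/11. Difference = 274/55 − 25/11 = 149/55.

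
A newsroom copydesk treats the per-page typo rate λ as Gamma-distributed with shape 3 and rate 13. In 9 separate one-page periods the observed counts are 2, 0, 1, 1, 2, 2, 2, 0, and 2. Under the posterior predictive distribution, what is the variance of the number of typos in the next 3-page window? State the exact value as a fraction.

1125/484

Total count: 2 + 0 + 1 + 1 + 2 + 2 + 2 + 0 + 2 = 12.
Total exposure: 9 pages.
Gamma(α, β) with Poisson data over total exposure Σt gives posterior Gamma(α+Σx, β+Σt) = Gamma(15, 22).
The posterior predictive for a window of length T is Negative Binomial with variance T·α'·(β'+T)/β'² = 3·15·25/484 = 1125/484.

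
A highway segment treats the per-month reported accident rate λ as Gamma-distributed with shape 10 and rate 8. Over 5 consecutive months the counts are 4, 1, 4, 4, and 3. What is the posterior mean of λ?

Total count: 4 + 1 + 4 + 4 + 3 = 16.
Total exposure: 5 months.
By Gamma–Poisson conjugacy, the posterior is Gamma(α + Σx, β + Σt) = Gamma(10 + 16, 8 + 5) = Gamma(26, 13).
Posterior mean = α'/β' = 26/13 = 2.

2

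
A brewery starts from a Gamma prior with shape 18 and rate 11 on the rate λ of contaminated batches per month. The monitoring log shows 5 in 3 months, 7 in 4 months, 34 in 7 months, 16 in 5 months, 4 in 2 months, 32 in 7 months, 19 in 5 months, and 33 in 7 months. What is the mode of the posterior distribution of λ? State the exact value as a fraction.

167/51

Total count: 5 + 7 + 34 + 16 + 4 + 32 + 19 + 33 = 150.
Total exposure: 3 + 4 + 7 + 5 + 2 + 7 + 5 + 7 = 40 months.
Conjugate update: add total count to the shape and total exposure to the rate, giving Gamma(168, 51).
Posterior mode = (α'−1)/β' = 167/51.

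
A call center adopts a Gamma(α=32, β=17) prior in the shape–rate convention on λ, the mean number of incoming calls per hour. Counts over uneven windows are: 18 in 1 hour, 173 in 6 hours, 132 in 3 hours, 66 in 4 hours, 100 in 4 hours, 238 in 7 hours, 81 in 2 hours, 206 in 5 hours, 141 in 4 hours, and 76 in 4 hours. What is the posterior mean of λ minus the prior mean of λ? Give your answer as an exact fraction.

6549/323

Total count: 18 + 173 + 132 + 66 + 100 + 238 + 81 + 206 + 141 + 76 = 1231.
Total exposure: 1 + 6 + 3 + 4 + 4 + 7 + 2 + 5 + 4 + 4 = 40 hours.
Gamma(α, β) with Poisson data over total exposure Σt gives posterior Gamma(α+Σx, β+Σt) = Gamma(1263, 57).
Posterior mean = 1263/57 = 421/19; prior mean = 32/17 = 32/17. Difference = 421/19 − 32/17 = 6549/323.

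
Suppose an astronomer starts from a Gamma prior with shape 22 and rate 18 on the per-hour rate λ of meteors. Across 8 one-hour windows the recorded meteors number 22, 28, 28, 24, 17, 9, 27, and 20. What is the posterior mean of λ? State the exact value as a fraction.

197/26

Total count: 22 + 28 + 28 + 24 + 17 + 9 + 27 + 20 = 175.
Total exposure: 8 hours.
Conjugate update: add total count to the shape and total exposure to the rate, giving Gamma(197, 26).
Posterior mean = α'/β' = 197/26.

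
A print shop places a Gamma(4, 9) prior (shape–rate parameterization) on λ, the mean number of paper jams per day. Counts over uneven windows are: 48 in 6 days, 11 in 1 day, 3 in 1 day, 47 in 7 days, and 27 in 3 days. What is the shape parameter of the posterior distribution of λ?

140

Total count: 48 + 11 + 3 + 47 + 27 = 136.
Total exposure: 6 + 1 + 1 + 7 + 3 = 18 days.
By Gamma–Poisson conjugacy, the posterior is Gamma(α + Σx, β + Σt) = Gamma(4 + 136, 9 + 18) = Gamma(140, 27).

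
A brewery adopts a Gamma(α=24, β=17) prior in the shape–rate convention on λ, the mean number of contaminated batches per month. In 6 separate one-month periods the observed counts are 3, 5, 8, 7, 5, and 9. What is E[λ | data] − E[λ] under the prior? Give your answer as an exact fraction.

Total count: 3 + 5 + 8 + 7 + 5 + 9 = 37.
Total exposure: 6 months.
Posterior: α' = 24 + 37 = 61, β' = 17 + 6 = 23.
Posterior mean = 61/23 = 61/23; prior mean = 24/17 = 24/17. Difference = 61/23 − 24/17 = 485/391.

485/391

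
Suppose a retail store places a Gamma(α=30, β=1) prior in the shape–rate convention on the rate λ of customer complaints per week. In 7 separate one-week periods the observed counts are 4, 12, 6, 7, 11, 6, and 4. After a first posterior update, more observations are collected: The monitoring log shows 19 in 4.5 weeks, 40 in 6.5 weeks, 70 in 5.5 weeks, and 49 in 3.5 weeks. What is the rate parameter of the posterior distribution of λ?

Total count: 4 + 12 + 6 + 7 + 11 + 6 + 4 = 50.
Total exposure: 7 weeks.
After the first batch: Gamma(30 + 50, 1 + 7) = Gamma(80, 8).
Total count: 19 + 40 + 70 + 49 = 178.
Total exposure: 4.5 + 6.5 + 5.5 + 3.5 = 20 weeks.
After the second batch: Gamma(80 + 178, 8 + 20) = Gamma(258, 28).

28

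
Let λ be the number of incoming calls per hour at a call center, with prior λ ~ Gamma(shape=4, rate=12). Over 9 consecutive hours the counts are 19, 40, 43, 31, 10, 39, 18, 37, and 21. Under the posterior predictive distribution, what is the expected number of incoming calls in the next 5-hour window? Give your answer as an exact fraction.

Total count: 19 + 40 + 43 + 31 + 10 + 39 + 18 + 37 + 21 = 258.
Total exposure: 9 hours.
By Gamma–Poisson conjugacy, the posterior is Gamma(α + Σx, β + Σt) = Gamma(4 + 258, 12 + 9) = Gamma(262, 21).
Predictive mean over a 5-hour window = T·E[λ|data] = 5·262/21 = 1310/21.

1310/21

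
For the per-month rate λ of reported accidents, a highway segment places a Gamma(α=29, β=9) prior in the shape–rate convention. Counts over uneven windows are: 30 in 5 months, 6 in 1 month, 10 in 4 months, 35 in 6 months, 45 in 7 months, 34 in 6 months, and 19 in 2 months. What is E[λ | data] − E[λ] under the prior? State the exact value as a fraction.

89/45

Total count: 30 + 6 + 10 + 35 + 45 + 34 + 19 = 179.
Total exposure: 5 + 1 + 4 + 6 + 7 + 6 + 2 = 31 months.
Posterior: α' = 29 + 179 = 208, β' = 9 + 31 = 40.
Posterior mean = 208/40 = 26/5; prior mean = 29/9 = 29/9. Difference = 26/5 − 29/9 = 89/45.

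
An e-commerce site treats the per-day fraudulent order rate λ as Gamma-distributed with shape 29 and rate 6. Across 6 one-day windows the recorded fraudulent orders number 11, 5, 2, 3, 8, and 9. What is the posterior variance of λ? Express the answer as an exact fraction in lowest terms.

Total count: 11 + 5 + 2 + 3 + 8 + 9 = 38.
Total exposure: 6 days.
The Gamma prior is conjugate for the Poisson rate, so λ | data ~ Gamma(29+38, 6+6) = Gamma(67, 12).
Posterior variance = α'/β'² = 67/144.

67/144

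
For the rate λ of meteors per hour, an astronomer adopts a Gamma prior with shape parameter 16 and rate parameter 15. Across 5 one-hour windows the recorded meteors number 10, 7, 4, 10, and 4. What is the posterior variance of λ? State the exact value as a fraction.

51/400

Total count: 10 + 7 + 4 + 10 + 4 = 35.
Total exposure: 5 hours.
Posterior: α' = 16 + 35 = 51, β' = 15 + 5 = 20.
Posterior variance = α'/β'² = 51/400.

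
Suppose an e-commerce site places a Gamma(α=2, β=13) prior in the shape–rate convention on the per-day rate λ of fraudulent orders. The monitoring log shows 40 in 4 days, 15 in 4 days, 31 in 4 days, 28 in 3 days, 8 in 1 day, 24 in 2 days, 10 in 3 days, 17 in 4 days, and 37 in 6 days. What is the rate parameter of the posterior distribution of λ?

44

Total count: 40 + 15 + 31 + 28 + 8 + 24 + 10 + 17 + 37 = 210.
Total exposure: 4 + 4 + 4 + 3 + 1 + 2 + 3 + 4 + 6 = 31 days.
By Gamma–Poisson conjugacy, the posterior is Gamma(α + Σx, β + Σt) = Gamma(2 + 210, 13 + 31) = Gamma(212, 44).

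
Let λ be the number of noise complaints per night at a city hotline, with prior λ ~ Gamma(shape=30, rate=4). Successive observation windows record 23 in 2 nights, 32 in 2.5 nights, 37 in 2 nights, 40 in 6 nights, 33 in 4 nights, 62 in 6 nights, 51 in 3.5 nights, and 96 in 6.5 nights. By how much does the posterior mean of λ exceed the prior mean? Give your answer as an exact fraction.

521/146

Total count: 23 + 32 + 37 + 40 + 33 + 62 + 51 + 96 = 374.
Total exposure: 2 + 2.5 + 2 + 6 + 4 + 6 + 3.5 + 6.5 = 32.5 nights.
Conjugate update: add total count to the shape and total exposure to the rate, giving Gamma(404, 73/2).
Posterior mean = 404/(73/2) = 808/73; prior mean = 30/4 = 15/2. Difference = 808/73 − 15/2 = 521/146.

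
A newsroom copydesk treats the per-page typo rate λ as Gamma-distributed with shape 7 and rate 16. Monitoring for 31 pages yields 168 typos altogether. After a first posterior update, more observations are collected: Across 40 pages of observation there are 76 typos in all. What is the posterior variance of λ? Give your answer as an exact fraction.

Total count 168 over total exposure 31 pages.
After the first batch: Gamma(7 + 168, 16 + 31) = Gamma(175, 47).
Total count 76 over total exposure 40 pages.
After the second batch: Gamma(175 + 76, 47 + 40) = Gamma(251, 87).
Posterior variance = α'/β'² = 251/7569.

251/7569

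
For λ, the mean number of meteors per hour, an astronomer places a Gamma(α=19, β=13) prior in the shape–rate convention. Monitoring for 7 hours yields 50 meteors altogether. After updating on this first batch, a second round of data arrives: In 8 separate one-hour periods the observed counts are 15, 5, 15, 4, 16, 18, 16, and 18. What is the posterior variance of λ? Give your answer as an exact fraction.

11/49

Total count 50 over total exposure 7 hours.
After the first batch: Gamma(19 + 50, 13 + 7) = Gamma(69, 20).
Total count: 15 + 5 + 15 + 4 + 16 + 18 + 16 + 18 = 107.
Total exposure: 8 hours.
After the second batch: Gamma(69 + 107, 20 + 8) = Gamma(176, 28).
Posterior variance = α'/β'² = 176/784 = 11/49.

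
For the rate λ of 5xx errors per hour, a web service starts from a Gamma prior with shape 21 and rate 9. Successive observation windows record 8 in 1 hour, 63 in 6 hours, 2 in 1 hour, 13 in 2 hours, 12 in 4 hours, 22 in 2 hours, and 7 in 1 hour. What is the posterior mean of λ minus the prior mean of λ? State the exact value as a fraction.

Total count: 8 + 63 + 2 + 13 + 12 + 22 + 7 = 127.
Total exposure: 1 + 6 + 1 + 2 + 4 + 2 + 1 = 17 hours.
The Gamma prior is conjugate for the Poisson rate, so λ | data ~ Gamma(21+127, 9+17) = Gamma(148, 26).
Posterior mean = 148/26 = 74/13; prior mean = 21/9 = 7/3. Difference = 74/13 − 7/3 = 131/39.

131/39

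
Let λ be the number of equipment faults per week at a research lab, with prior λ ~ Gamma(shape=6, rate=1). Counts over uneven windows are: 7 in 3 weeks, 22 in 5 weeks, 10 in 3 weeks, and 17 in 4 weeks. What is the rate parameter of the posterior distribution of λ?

Total count: 7 + 22 + 10 + 17 = 56.
Total exposure: 3 + 5 + 3 + 4 = 15 weeks.
The Gamma prior is conjugate for the Poisson rate, so λ | data ~ Gamma(6+56, 1+15) = Gamma(62, 16).

16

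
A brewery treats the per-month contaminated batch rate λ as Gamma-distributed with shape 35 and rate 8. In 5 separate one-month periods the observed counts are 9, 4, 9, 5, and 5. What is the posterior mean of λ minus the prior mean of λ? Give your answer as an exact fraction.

81/104

Total count: 9 + 4 + 9 + 5 + 5 = 32.
Total exposure: 5 months.
By Gamma–Poisson conjugacy, the posterior is Gamma(α + Σx, β + Σt) = Gamma(35 + 32, 8 + 5) = Gamma(67, 13).
Posterior mean = 67/13 = 67/13; prior mean = 35/8 = 35/8. Difference = 67/13 − 35/8 = 81/104.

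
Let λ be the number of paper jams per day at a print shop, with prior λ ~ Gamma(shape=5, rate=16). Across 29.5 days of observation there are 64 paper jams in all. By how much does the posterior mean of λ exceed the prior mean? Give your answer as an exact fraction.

1753/1456

Total count 64 over total exposure 29.5 days.
Posterior: α' = 5 + 64 = 69, β' = 16 + 29.5 = 91/2.
Posterior mean = 69/(91/2) = 138/91; prior mean = 5/16 = 5/16. Difference = 138/91 − 5/16 = 1753/1456.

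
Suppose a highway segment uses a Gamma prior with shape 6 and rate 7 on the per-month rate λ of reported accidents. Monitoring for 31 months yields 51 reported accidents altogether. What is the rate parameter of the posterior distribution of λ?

Total count 51 over total exposure 31 months.
By Gamma–Poisson conjugacy, the posterior is Gamma(α + Σx, β + Σt) = Gamma(6 + 51, 7 + 31) = Gamma(57, 38).

38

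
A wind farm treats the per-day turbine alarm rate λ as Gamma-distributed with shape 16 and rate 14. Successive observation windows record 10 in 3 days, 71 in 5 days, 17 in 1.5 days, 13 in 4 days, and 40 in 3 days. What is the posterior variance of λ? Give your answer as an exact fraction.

668/3721

Total count: 10 + 71 + 17 + 13 + 40 = 151.
Total exposure: 3 + 5 + 1.5 + 4 + 3 = 16.5 days.
Posterior: α' = 16 + 151 = 167, β' = 14 + 16.5 = 61/2.
Posterior variance = α'/β'² = 167/(3721/4) = 668/3721.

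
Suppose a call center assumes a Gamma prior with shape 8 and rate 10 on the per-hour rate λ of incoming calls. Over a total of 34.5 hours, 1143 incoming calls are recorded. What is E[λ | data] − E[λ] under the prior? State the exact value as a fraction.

11154/445

Total count 1143 over total exposure 34.5 hours.
Gamma(α, β) with Poisson data over total exposure Σt gives posterior Gamma(α+Σx, β+Σt) = Gamma(1151, 89/2).
Posterior mean = 1151/(89/2) = 2302/89; prior mean = 8/10 = 4/5. Difference = 2302/89 − 4/5 = 11154/445.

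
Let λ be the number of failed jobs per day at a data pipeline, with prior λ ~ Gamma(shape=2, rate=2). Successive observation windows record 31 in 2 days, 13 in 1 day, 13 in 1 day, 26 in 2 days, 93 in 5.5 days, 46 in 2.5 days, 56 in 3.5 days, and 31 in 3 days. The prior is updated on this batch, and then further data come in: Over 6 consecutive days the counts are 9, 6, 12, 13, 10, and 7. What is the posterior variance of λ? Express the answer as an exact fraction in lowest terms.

Total count: 31 + 13 + 13 + 26 + 93 + 46 + 56 + 31 = 309.
Total exposure: 2 + 1 + 1 + 2 + 5.5 + 2.5 + 3.5 + 3 = 20.5 days.
After the first batch: Gamma(2 + 309, 2 + 20.5) = Gamma(311, 45/2).
Total count: 9 + 6 + 12 + 13 + 10 + 7 = 57.
Total exposure: 6 days.
After the second batch: Gamma(311 + 57, 45/2 + 6) = Gamma(368, 57/2).
Posterior variance = α'/β'² = 368/(3249/4) = 1472/3249.

1472/3249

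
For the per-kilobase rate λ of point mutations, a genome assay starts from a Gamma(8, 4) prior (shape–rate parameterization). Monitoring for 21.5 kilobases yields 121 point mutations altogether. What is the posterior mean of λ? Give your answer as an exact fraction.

86/17

Total count 121 over total exposure 21.5 kilobases.
Conjugate update: add total count to the shape and total exposure to the rate, giving Gamma(129, 51/2).
Posterior mean = α'/β' = 129/(51/2) = 86/17.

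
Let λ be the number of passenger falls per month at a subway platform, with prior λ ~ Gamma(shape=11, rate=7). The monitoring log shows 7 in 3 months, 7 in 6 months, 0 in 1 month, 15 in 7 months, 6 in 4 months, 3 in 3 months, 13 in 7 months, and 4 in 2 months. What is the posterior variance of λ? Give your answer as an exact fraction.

33/800

Total count: 7 + 7 + 0 + 15 + 6 + 3 + 13 + 4 = 55.
Total exposure: 3 + 6 + 1 + 7 + 4 + 3 + 7 + 2 = 33 months.
Gamma(α, β) with Poisson data over total exposure Σt gives posterior Gamma(α+Σx, β+Σt) = Gamma(66, 40).
Posterior variance = α'/β'² = 66/1600 = 33/800.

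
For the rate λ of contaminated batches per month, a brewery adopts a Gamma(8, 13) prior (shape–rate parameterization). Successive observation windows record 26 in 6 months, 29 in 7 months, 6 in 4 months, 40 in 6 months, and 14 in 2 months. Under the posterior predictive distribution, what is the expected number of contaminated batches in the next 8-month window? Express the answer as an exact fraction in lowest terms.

492/19

Total count: 26 + 29 + 6 + 40 + 14 = 115.
Total exposure: 6 + 7 + 4 + 6 + 2 = 25 months.
Gamma(α, β) with Poisson data over total exposure Σt gives posterior Gamma(α+Σx, β+Σt) = Gamma(123, 38).
Predictive mean over an 8-month window = T·E[λ|data] = 8·123/38 = 492/19.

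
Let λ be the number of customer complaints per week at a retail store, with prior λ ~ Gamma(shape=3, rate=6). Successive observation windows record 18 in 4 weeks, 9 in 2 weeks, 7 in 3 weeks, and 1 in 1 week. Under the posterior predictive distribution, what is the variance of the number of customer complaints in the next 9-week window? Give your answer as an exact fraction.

Total count: 18 + 9 + 7 + 1 = 35.
Total exposure: 4 + 2 + 3 + 1 = 10 weeks.
The Gamma prior is conjugate for the Poisson rate, so λ | data ~ Gamma(3+35, 6+10) = Gamma(38, 16).
The posterior predictive for a window of length T is Negative Binomial with variance T·α'·(β'+T)/β'² = 9·38·25/256 = 4275/128.

4275/128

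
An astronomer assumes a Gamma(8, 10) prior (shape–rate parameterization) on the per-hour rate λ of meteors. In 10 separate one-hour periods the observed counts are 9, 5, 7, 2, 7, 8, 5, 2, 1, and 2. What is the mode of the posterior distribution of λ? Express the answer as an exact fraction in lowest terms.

11/4

Total count: 9 + 5 + 7 + 2 + 7 + 8 + 5 + 2 + 1 + 2 = 48.
Total exposure: 10 hours.
Conjugate update: add total count to the shape and total exposure to the rate, giving Gamma(56, 20).
Posterior mode = (α'−1)/β' = 55/20 = 11/4.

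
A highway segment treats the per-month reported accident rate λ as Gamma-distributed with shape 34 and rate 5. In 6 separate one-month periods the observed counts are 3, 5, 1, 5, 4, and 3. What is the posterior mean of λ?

Total count: 3 + 5 + 1 + 5 + 4 + 3 = 21.
Total exposure: 6 months.
Gamma(α, β) with Poisson data over total exposure Σt gives posterior Gamma(α+Σx, β+Σt) = Gamma(55, 11).
Posterior mean = α'/β' = 55/11 = 5.

5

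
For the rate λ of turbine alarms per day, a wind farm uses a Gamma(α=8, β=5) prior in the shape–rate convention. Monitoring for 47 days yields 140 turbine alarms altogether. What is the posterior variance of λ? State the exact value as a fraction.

37/676

Total count 140 over total exposure 47 days.
Gamma(α, β) with Poisson data over total exposure Σt gives posterior Gamma(α+Σx, β+Σt) = Gamma(148, 52).
Posterior variance = α'/β'² = 148/2704 = 37/676.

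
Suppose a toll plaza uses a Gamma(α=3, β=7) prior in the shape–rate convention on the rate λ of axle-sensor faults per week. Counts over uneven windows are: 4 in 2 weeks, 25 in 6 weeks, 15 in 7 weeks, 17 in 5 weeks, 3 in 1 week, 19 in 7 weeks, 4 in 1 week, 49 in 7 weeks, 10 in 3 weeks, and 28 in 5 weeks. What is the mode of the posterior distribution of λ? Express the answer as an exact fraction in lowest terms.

Total count: 4 + 25 + 15 + 17 + 3 + 19 + 4 + 49 + 10 + 28 = 174.
Total exposure: 2 + 6 + 7 + 5 + 1 + 7 + 1 + 7 + 3 + 5 = 44 weeks.
The Gamma prior is conjugate for the Poisson rate, so λ | data ~ Gamma(3+174, 7+44) = Gamma(177, 51).
Posterior mode = (α'−1)/β' = 176/51.

176/51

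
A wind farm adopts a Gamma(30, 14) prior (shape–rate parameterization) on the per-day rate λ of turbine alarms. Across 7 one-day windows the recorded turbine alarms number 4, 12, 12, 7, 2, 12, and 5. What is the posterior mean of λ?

Total count: 4 + 12 + 12 + 7 + 2 + 12 + 5 = 54.
Total exposure: 7 days.
Posterior: α' = 30 + 54 = 84, β' = 14 + 7 = 21.
Posterior mean = α'/β' = 84/21 = 4.

4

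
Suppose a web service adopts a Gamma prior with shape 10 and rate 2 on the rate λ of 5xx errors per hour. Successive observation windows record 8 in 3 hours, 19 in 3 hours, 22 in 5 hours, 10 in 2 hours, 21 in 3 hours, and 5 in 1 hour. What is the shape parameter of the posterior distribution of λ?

95

Total count: 8 + 19 + 22 + 10 + 21 + 5 = 85.
Total exposure: 3 + 3 + 5 + 2 + 3 + 1 = 17 hours.
The Gamma prior is conjugate for the Poisson rate, so λ | data ~ Gamma(10+85, 2+17) = Gamma(95, 19).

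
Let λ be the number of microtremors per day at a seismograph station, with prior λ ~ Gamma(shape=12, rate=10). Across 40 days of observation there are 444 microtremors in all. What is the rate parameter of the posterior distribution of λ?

Total count 444 over total exposure 40 days.
Gamma(α, β) with Poisson data over total exposure Σt gives posterior Gamma(α+Σx, β+Σt) = Gamma(456, 50).

50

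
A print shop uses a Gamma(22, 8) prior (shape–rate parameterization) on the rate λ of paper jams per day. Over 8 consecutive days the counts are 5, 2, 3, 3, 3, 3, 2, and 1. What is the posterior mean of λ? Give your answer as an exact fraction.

Total count: 5 + 2 + 3 + 3 + 3 + 3 + 2 + 1 = 22.
Total exposure: 8 days.
By Gamma–Poisson conjugacy, the posterior is Gamma(α + Σx, β + Σt) = Gamma(22 + 22, 8 + 8) = Gamma(44, 16).
Posterior mean = α'/β' = 44/16 = 11/4.

11/4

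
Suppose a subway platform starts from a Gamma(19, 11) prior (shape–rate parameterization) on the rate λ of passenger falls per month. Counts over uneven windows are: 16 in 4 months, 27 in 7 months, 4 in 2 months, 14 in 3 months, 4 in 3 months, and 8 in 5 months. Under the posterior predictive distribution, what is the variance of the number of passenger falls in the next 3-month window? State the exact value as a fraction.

Total count: 16 + 27 + 4 + 14 + 4 + 8 = 73.
Total exposure: 4 + 7 + 2 + 3 + 3 + 5 = 24 months.
Gamma(α, β) with Poisson data over total exposure Σt gives posterior Gamma(α+Σx, β+Σt) = Gamma(92, 35).
The posterior predictive for a window of length T is Negative Binomial with variance T·α'·(β'+T)/β'² = 3·92·38/1225 = 10488/1225.

10488/1225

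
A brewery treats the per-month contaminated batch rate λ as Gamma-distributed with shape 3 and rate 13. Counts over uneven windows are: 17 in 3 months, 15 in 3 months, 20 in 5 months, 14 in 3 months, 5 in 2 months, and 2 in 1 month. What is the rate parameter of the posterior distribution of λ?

30

Total count: 17 + 15 + 20 + 14 + 5 + 2 = 73.
Total exposure: 3 + 3 + 5 + 3 + 2 + 1 = 17 months.
Gamma(α, β) with Poisson data over total exposure Σt gives posterior Gamma(α+Σx, β+Σt) = Gamma(76, 30).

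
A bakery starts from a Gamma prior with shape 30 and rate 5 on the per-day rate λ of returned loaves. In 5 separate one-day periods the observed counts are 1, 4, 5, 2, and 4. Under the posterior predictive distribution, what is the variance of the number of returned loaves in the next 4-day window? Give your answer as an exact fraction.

Total count: 1 + 4 + 5 + 2 + 4 = 16.
Total exposure: 5 days.
By Gamma–Poisson conjugacy, the posterior is Gamma(α + Σx, β + Σt) = Gamma(30 + 16, 5 + 5) = Gamma(46, 10).
The posterior predictive for a window of length T is Negative Binomial with variance T·α'·(β'+T)/β'² = 4·46·14/100 = 644/25.

644/25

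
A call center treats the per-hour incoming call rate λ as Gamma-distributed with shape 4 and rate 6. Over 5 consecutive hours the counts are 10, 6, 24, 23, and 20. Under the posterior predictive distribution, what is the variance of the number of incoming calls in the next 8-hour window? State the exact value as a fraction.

Total count: 10 + 6 + 24 + 23 + 20 = 83.
Total exposure: 5 hours.
Conjugate update: add total count to the shape and total exposure to the rate, giving Gamma(87, 11).
The posterior predictive for a window of length T is Negative Binomial with variance T·α'·(β'+T)/β'² = 8·87·19/121 = 13224/121.

13224/121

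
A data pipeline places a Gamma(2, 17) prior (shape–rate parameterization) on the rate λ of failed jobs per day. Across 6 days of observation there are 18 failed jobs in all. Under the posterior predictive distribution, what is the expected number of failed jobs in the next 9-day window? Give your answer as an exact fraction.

Total count 18 over total exposure 6 days.
By Gamma–Poisson conjugacy, the posterior is Gamma(α + Σx, β + Σt) = Gamma(2 + 18, 17 + 6) = Gamma(20, 23).
Predictive mean over a 9-day window = T·E[λ|data] = 9·20/23 = 180/23.

180/23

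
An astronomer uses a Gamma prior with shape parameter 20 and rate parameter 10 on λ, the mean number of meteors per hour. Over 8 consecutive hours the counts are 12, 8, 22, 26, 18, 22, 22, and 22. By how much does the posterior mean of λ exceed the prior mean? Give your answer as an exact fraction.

Total count: 12 + 8 + 22 + 26 + 18 + 22 + 22 + 22 = 152.
Total exposure: 8 hours.
By Gamma–Poisson conjugacy, the posterior is Gamma(α + Σx, β + Σt) = Gamma(20 + 152, 10 + 8) = Gamma(172, 18).
Posterior mean = 172/18 = 86/9; prior mean = 20/10 = 2. Difference = 86/9 − 2 = 68/9.

68/9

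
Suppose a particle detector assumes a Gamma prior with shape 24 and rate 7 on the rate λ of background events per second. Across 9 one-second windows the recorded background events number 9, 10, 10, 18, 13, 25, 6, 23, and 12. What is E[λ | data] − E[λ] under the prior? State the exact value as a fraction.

333/56

Total count: 9 + 10 + 10 + 18 + 13 + 25 + 6 + 23 + 12 = 126.
Total exposure: 9 seconds.
Gamma(α, β) with Poisson data over total exposure Σt gives posterior Gamma(α+Σx, β+Σt) = Gamma(150, 16).
Posterior mean = 150/16 = 75/8; prior mean = 24/7 = 24/7. Difference = 75/8 − 24/7 = 333/56.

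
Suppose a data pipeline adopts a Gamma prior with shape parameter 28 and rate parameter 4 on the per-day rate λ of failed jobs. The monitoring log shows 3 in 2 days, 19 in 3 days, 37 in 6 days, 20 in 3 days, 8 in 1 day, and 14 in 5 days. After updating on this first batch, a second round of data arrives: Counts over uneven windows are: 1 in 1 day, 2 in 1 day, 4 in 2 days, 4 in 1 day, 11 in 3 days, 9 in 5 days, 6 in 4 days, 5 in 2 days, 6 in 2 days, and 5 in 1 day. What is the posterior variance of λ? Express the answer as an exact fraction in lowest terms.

91/1058

Total count: 3 + 19 + 37 + 20 + 8 + 14 = 101.
Total exposure: 2 + 3 + 6 + 3 + 1 + 5 = 20 days.
After the first batch: Gamma(28 + 101, 4 + 20) = Gamma(129, 24).
Total count: 1 + 2 + 4 + 4 + 11 + 9 + 6 + 5 + 6 + 5 = 53.
Total exposure: 1 + 1 + 2 + 1 + 3 + 5 + 4 + 2 + 2 + 1 = 22 days.
After the second batch: Gamma(129 + 53, 24 + 22) = Gamma(182, 46).
Posterior variance = α'/β'² = 182/2116 = 91/1058.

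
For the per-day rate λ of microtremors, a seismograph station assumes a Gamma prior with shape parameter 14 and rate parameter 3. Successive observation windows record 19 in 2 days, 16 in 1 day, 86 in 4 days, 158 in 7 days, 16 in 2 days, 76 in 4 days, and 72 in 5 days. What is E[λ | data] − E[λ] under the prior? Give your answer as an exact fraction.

979/84

Total count: 19 + 16 + 86 + 158 + 16 + 76 + 72 = 443.
Total exposure: 2 + 1 + 4 + 7 + 2 + 4 + 5 = 25 days.
The Gamma prior is conjugate for the Poisson rate, so λ | data ~ Gamma(14+443, 3+25) = Gamma(457, 28).
Posterior mean = 457/28 = 457/28; prior mean = 14/3 = 14/3. Difference = 457/28 − 14/3 = 979/84.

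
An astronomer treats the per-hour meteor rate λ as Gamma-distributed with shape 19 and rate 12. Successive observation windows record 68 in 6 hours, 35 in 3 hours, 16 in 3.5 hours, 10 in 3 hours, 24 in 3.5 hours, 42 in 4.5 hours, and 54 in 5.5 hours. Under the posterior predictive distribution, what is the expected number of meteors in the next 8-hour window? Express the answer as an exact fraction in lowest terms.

2144/41

Total count: 68 + 35 + 16 + 10 + 24 + 42 + 54 = 249.
Total exposure: 6 + 3 + 3.5 + 3 + 3.5 + 4.5 + 5.5 = 29 hours.
Gamma(α, β) with Poisson data over total exposure Σt gives posterior Gamma(α+Σx, β+Σt) = Gamma(268, 41).
Predictive mean over an 8-hour window = T·E[λ|data] = 8·268/41 = 2144/41.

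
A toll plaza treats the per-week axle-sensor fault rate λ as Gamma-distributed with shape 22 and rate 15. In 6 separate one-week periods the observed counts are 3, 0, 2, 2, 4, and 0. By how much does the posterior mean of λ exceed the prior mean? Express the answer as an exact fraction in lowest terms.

11/105

Total count: 3 + 0 + 2 + 2 + 4 + 0 = 11.
Total exposure: 6 weeks.
By Gamma–Poisson conjugacy, the posterior is Gamma(α + Σx, β + Σt) = Gamma(22 + 11, 15 + 6) = Gamma(33, 21).
Posterior mean = 33/21 = 11/7; prior mean = 22/15 = 22/15. Difference = 11/7 − 22/15 = 11/105.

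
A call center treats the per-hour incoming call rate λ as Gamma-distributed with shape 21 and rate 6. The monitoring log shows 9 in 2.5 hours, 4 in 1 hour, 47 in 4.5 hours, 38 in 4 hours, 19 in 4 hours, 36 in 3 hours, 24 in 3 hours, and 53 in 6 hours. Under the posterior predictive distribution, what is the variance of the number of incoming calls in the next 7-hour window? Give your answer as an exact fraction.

Total count: 9 + 4 + 47 + 38 + 19 + 36 + 24 + 53 = 230.
Total exposure: 2.5 + 1 + 4.5 + 4 + 4 + 3 + 3 + 6 = 28 hours.
The Gamma prior is conjugate for the Poisson rate, so λ | data ~ Gamma(21+230, 6+28) = Gamma(251, 34).
The posterior predictive for a window of length T is Negative Binomial with variance T·α'·(β'+T)/β'² = 7·251·41/1156 = 72037/1156.

72037/1156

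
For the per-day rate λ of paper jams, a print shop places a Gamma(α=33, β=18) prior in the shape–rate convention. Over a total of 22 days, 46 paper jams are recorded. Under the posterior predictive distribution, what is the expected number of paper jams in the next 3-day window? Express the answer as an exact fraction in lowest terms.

237/40

Total count 46 over total exposure 22 days.
The Gamma prior is conjugate for the Poisson rate, so λ | data ~ Gamma(33+46, 18+22) = Gamma(79, 40).
Predictive mean over a 3-day window = T·E[λ|data] = 3·79/40 = 237/40.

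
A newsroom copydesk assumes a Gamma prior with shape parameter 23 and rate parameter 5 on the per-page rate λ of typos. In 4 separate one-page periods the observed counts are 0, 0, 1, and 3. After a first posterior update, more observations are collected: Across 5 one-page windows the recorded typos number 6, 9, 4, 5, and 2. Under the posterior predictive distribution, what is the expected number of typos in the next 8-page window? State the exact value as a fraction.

Total count: 0 + 0 + 1 + 3 = 4.
Total exposure: 4 pages.
After the first batch: Gamma(23 + 4, 5 + 4) = Gamma(27, 9).
Total count: 6 + 9 + 4 + 5 + 2 = 26.
Total exposure: 5 pages.
After the second batch: Gamma(27 + 26, 9 + 5) = Gamma(53, 14).
Predictive mean over an 8-page window = T·E[λ|data] = 8·53/14 = 212/7.

212/7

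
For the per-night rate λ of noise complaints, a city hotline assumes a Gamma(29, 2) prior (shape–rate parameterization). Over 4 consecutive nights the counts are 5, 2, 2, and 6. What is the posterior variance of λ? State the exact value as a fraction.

11/9

Total count: 5 + 2 + 2 + 6 = 15.
Total exposure: 4 nights.
The Gamma prior is conjugate for the Poisson rate, so λ | data ~ Gamma(29+15, 2+4) = Gamma(44, 6).
Posterior variance = α'/β'² = 44/36 = 11/9.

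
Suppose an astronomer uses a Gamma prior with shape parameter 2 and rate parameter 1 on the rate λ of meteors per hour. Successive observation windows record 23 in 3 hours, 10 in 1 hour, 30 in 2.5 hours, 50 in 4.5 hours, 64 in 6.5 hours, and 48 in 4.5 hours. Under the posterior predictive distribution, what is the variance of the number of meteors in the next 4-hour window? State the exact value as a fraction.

Total count: 23 + 10 + 30 + 50 + 64 + 48 = 225.
Total exposure: 3 + 1 + 2.5 + 4.5 + 6.5 + 4.5 = 22 hours.
The Gamma prior is conjugate for the Poisson rate, so λ | data ~ Gamma(2+225, 1+22) = Gamma(227, 23).
The posterior predictive for a window of length T is Negative Binomial with variance T·α'·(β'+T)/β'² = 4·227·27/529 = 24516/529.

24516/529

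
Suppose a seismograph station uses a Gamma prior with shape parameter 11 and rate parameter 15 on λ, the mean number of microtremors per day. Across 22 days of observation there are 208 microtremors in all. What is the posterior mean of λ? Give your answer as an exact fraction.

219/37

Total count 208 over total exposure 22 days.
Posterior: α' = 11 + 208 = 219, β' = 15 + 22 = 37.
Posterior mean = α'/β' = 219/37.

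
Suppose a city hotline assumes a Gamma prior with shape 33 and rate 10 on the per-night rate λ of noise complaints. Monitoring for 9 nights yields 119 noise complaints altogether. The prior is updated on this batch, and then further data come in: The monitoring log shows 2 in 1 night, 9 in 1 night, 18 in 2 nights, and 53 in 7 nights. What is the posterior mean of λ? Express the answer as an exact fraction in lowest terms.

Total count 119 over total exposure 9 nights.
After the first batch: Gamma(33 + 119, 10 + 9) = Gamma(152, 19).
Total count: 2 + 9 + 18 + 53 = 82.
Total exposure: 1 + 1 + 2 + 7 = 11 nights.
After the second batch: Gamma(152 + 82, 19 + 11) = Gamma(234, 30).
Posterior mean = α'/β' = 234/30 = 39/5.

39/5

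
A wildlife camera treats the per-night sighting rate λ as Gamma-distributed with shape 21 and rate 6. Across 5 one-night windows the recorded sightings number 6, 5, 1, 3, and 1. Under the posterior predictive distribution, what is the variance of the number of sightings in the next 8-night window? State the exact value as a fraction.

Total count: 6 + 5 + 1 + 3 + 1 = 16.
Total exposure: 5 nights.
By Gamma–Poisson conjugacy, the posterior is Gamma(α + Σx, β + Σt) = Gamma(21 + 16, 6 + 5) = Gamma(37, 11).
The posterior predictive for a window of length T is Negative Binomial with variance T·α'·(β'+T)/β'² = 8·37·19/121 = 5624/121.

5624/121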